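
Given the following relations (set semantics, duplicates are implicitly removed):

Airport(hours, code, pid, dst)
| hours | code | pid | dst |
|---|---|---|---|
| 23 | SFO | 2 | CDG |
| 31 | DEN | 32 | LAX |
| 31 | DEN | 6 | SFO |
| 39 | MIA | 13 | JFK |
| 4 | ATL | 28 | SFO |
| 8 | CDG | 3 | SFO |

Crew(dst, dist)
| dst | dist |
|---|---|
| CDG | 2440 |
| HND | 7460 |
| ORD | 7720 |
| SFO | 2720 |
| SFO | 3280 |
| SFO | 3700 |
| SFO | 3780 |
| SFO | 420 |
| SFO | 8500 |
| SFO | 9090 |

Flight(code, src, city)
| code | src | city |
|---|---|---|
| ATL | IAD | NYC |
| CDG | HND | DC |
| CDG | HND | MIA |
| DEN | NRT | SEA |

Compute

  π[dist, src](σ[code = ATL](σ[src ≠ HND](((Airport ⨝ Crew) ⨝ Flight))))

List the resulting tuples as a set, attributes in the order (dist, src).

Joining Airport and Crew on dst yields {(23, SFO, 2, CDG, 2440), (31, DEN, 6, SFO, 2720), (31, DEN, 6, SFO, 3280), (31, DEN, 6, SFO, 3700), (31, DEN, 6, SFO, 3780), (31, DEN, 6, SFO, 420), (31, DEN, 6, SFO, 8500), (31, DEN, 6, SFO, 9090), (4, ATL, 28, SFO, 2720), (4, ATL, 28, SFO, 3280), (4, ATL, 28, SFO, 3700), (4, ATL, 28, SFO, 3780), (4, ATL, 28, SFO, 420), (4, ATL, 28, SFO, 8500), (4, ATL, 28, SFO, 9090), (8, CDG, 3, SFO, 2720), (8, CDG, 3, SFO, 3280), (8, CDG, 3, SFO, 3700), (8, CDG, 3, SFO, 3780), (8, CDG, 3, SFO, 420), (8, CDG, 3, SFO, 8500), (8, CDG, 3, SFO, 9090)}.
Joining (Airport ⨝ Crew) and Flight on code yields {(31, DEN, 6, SFO, 2720, NRT, SEA), (31, DEN, 6, SFO, 3280, NRT, SEA), (31, DEN, 6, SFO, 3700, NRT, SEA), (31, DEN, 6, SFO, 3780, NRT, SEA), (31, DEN, 6, SFO, 420, NRT, SEA), (31, DEN, 6, SFO, 8500, NRT, SEA), (31, DEN, 6, SFO, 9090, NRT, SEA), (4, ATL, 28, SFO, 2720, IAD, NYC), (4, ATL, 28, SFO, 3280, IAD, NYC), (4, ATL, 28, SFO, 3700, IAD, NYC), (4, ATL, 28, SFO, 3780, IAD, NYC), (4, ATL, 28, SFO, 420, IAD, NYC), (4, ATL, 28, SFO, 8500, IAD, NYC), (4, ATL, 28, SFO, 9090, IAD, NYC), (8, CDG, 3, SFO, 2720, HND, DC), (8, CDG, 3, SFO, 2720, HND, MIA), (8, CDG, 3, SFO, 3280, HND, DC), (8, CDG, 3, SFO, 3280, HND, MIA), (8, CDG, 3, SFO, 3700, HND, DC), (8, CDG, 3, SFO, 3700, HND, MIA), (8, CDG, 3, SFO, 3780, HND, DC), (8, CDG, 3, SFO, 3780, HND, MIA), (8, CDG, 3, SFO, 420, HND, DC), (8, CDG, 3, SFO, 420, HND, MIA), (8, CDG, 3, SFO, 8500, HND, DC), (8, CDG, 3, SFO, 8500, HND, MIA), (8, CDG, 3, SFO, 9090, HND, DC), (8, CDG, 3, SFO, 9090, HND, MIA)}.
Selection src ≠ HND: {(31, DEN, 6, SFO, 2720, NRT, SEA), (31, DEN, 6, SFO, 3280, NRT, SEA), (31, DEN, 6, SFO, 3700, NRT, SEA), (31, DEN, 6, SFO, 3780, NRT, SEA), (31, DEN, 6, SFO, 420, NRT, SEA), (31, DEN, 6, SFO, 8500, NRT, SEA), (31, DEN, 6, SFO, 9090, NRT, SEA), (4, ATL, 28, SFO, 2720, IAD, NYC), (4, ATL, 28, SFO, 3280, IAD, NYC), (4, ATL, 28, SFO, 3700, IAD, NYC), (4, ATL, 28, SFO, 3780, IAD, NYC), (4, ATL, 28, SFO, 420, IAD, NYC), (4, ATL, 28, SFO, 8500, IAD, NYC), (4, ATL, 28, SFO, 9090, IAD, NYC)}
Selection code = ATL: {(4, ATL, 28, SFO, 2720, IAD, NYC), (4, ATL, 28, SFO, 3280, IAD, NYC), (4, ATL, 28, SFO, 3700, IAD, NYC), (4, ATL, 28, SFO, 3780, IAD, NYC), (4, ATL, 28, SFO, 420, IAD, NYC), (4, ATL, 28, SFO, 8500, IAD, NYC), (4, ATL, 28, SFO, 9090, IAD, NYC)}
Keep only column(s) dist, src: {(2720, IAD), (3280, IAD), (3700, IAD), (3780, IAD), (420, IAD), (8500, IAD), (9090, IAD)}

{(2720, IAD), (3280, IAD), (3700, IAD), (3780, IAD), (420, IAD), (8500, IAD), (9090, IAD)}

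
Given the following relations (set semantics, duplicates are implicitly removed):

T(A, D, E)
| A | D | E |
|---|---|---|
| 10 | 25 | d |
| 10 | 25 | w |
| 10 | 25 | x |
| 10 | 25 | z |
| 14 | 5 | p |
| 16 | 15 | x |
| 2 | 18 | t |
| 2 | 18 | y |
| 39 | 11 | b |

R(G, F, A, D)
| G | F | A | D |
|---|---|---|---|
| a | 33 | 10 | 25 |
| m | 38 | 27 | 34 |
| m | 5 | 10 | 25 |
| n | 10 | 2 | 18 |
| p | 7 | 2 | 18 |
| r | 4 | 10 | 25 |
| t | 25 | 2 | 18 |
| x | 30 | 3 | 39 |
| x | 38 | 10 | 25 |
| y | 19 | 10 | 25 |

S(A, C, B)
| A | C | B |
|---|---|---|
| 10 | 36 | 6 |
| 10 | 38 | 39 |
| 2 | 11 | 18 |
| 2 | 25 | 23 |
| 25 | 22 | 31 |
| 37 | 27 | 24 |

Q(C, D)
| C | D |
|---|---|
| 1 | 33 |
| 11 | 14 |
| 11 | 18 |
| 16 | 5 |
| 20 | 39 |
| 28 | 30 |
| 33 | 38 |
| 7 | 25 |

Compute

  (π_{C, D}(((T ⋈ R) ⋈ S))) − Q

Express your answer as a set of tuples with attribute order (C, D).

{(25, 18), (36, 25), (38, 25)}

T ⋈ R (natural join on A, D): {(10, 25, d, a, 33), (10, 25, d, m, 5), (10, 25, d, r, 4), (10, 25, d, x, 38), (10, 25, d, y, 19), (10, 25, w, a, 33), (10, 25, w, m, 5), (10, 25, w, r, 4), (10, 25, w, x, 38), (10, 25, w, y, 19), (10, 25, x, a, 33), (10, 25, x, m, 5), (10, 25, x, r, 4), (10, 25, x, x, 38), (10, 25, x, y, 19), (10, 25, z, a, 33), (10, 25, z, m, 5), (10, 25, z, r, 4), (10, 25, z, x, 38), (10, 25, z, y, 19), (2, 18, t, n, 10), (2, 18, t, p, 7), (2, 18, t, t, 25), (2, 18, y, n, 10), (2, 18, y, p, 7), (2, 18, y, t, 25)}
(T ⋈ R) ⋈ S (natural join on A): {(10, 25, d, a, 33, 36, 6), (10, 25, d, a, 33, 38, 39), (10, 25, d, m, 5, 36, 6), (10, 25, d, m, 5, 38, 39), (10, 25, d, r, 4, 36, 6), (10, 25, d, r, 4, 38, 39), (10, 25, d, x, 38, 36, 6), (10, 25, d, x, 38, 38, 39), (10, 25, d, y, 19, 36, 6), (10, 25, d, y, 19, 38, 39), (10, 25, w, a, 33, 36, 6), (10, 25, w, a, 33, 38, 39), (10, 25, w, m, 5, 36, 6), (10, 25, w, m, 5, 38, 39), (10, 25, w, r, 4, 36, 6), (10, 25, w, r, 4, 38, 39), (10, 25, w, x, 38, 36, 6), (10, 25, w, x, 38, 38, 39), (10, 25, w, y, 19, 36, 6), (10, 25, w, y, 19, 38, 39), (10, 25, x, a, 33, 36, 6), (10, 25, x, a, 33, 38, 39), (10, 25, x, m, 5, 36, 6), (10, 25, x, m, 5, 38, 39), (10, 25, x, r, 4, 36, 6), (10, 25, x, r, 4, 38, 39), (10, 25, x, x, 38, 36, 6), (10, 25, x, x, 38, 38, 39), (10, 25, x, y, 19, 36, 6), (10, 25, x, y, 19, 38, 39), (10, 25, z, a, 33, 36, 6), (10, 25, z, a, 33, 38, 39), (10, 25, z, m, 5, 36, 6), (10, 25, z, m, 5, 38, 39), (10, 25, z, r, 4, 36, 6), (10, 25, z, r, 4, 38, 39), (10, 25, z, x, 38, 36, 6), (10, 25, z, x, 38, 38, 39), (10, 25, z, y, 19, 36, 6), (10, 25, z, y, 19, 38, 39), (2, 18, t, n, 10, 11, 18), (2, 18, t, n, 10, 25, 23), (2, 18, t, p, 7, 11, 18), (2, 18, t, p, 7, 25, 23), (2, 18, t, t, 25, 11, 18), (2, 18, t, t, 25, 25, 23), (2, 18, y, n, 10, 11, 18), (2, 18, y, n, 10, 25, 23), (2, 18, y, p, 7, 11, 18), (2, 18, y, p, 7, 25, 23), (2, 18, y, t, 25, 11, 18), (2, 18, y, t, 25, 25, 23)}
Projecting to C, D (48 duplicate(s) eliminated): {(11, 18), (25, 18), (36, 25), (38, 25)}
Set difference of the two operands is {(25, 18), (36, 25), (38, 25)}.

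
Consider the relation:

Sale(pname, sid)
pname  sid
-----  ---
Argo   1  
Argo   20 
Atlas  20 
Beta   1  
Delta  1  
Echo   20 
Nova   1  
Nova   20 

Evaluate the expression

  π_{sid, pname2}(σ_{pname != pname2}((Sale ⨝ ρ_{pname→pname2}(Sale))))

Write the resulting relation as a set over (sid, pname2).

ρ[pname→pname2]: schema becomes (pname2, sid); tuples unchanged.
Joining Sale and ρ_{pname→pname2}(Sale) on sid yields {(Argo, 1, Argo), (Argo, 1, Beta), (Argo, 1, Delta), (Argo, 1, Nova), (Argo, 20, Argo), (Argo, 20, Atlas), (Argo, 20, Echo), (Argo, 20, Nova), (Atlas, 20, Argo), (Atlas, 20, Atlas), (Atlas, 20, Echo), (Atlas, 20, Nova), (Beta, 1, Argo), (Beta, 1, Beta), (Beta, 1, Delta), (Beta, 1, Nova), (Delta, 1, Argo), (Delta, 1, Beta), (Delta, 1, Delta), (Delta, 1, Nova), (Echo, 20, Argo), (Echo, 20, Atlas), (Echo, 20, Echo), (Echo, 20, Nova), (Nova, 1, Argo), (Nova, 1, Beta), (Nova, 1, Delta), (Nova, 1, Nova), (Nova, 20, Argo), (Nova, 20, Atlas), (Nova, 20, Echo), (Nova, 20, Nova)}.
Selection pname != pname2: {(Argo, 1, Beta), (Argo, 1, Delta), (Argo, 1, Nova), (Argo, 20, Atlas), (Argo, 20, Echo), (Argo, 20, Nova), (Atlas, 20, Argo), (Atlas, 20, Echo), (Atlas, 20, Nova), (Beta, 1, Argo), (Beta, 1, Delta), (Beta, 1, Nova), (Delta, 1, Argo), (Delta, 1, Beta), (Delta, 1, Nova), (Echo, 20, Argo), (Echo, 20, Atlas), (Echo, 20, Nova), (Nova, 1, Argo), (Nova, 1, Beta), (Nova, 1, Delta), (Nova, 20, Argo), (Nova, 20, Atlas), (Nova, 20, Echo)}
π[sid, pname2]: project onto (sid, pname2) (16 duplicate(s) eliminated) → {(1, Argo), (1, Beta), (1, Delta), (1, Nova), (20, Argo), (20, Atlas), (20, Echo), (20, Nova)}

{(1, Argo), (1, Beta), (1, Delta), (1, Nova), (20, Argo), (20, Atlas), (20, Echo), (20, Nova)}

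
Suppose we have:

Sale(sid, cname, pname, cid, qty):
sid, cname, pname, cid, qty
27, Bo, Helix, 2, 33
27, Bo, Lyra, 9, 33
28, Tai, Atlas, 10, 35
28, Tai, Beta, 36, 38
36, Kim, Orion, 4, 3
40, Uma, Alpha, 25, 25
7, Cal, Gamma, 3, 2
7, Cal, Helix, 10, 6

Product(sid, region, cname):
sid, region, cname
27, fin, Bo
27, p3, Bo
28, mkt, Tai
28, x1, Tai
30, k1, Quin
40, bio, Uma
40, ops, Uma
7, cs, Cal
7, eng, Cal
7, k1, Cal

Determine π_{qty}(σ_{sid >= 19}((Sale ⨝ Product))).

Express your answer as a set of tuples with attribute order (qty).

Sale ⋈ Product (natural join on sid, cname): {(27, Bo, Helix, 2, 33, fin), (27, Bo, Helix, 2, 33, p3), (27, Bo, Lyra, 9, 33, fin), (27, Bo, Lyra, 9, 33, p3), (28, Tai, Atlas, 10, 35, mkt), (28, Tai, Atlas, 10, 35, x1), (28, Tai, Beta, 36, 38, mkt), (28, Tai, Beta, 36, 38, x1), (40, Uma, Alpha, 25, 25, bio), (40, Uma, Alpha, 25, 25, ops), (7, Cal, Gamma, 3, 2, cs), (7, Cal, Gamma, 3, 2, eng), (7, Cal, Gamma, 3, 2, k1), (7, Cal, Helix, 10, 6, cs), (7, Cal, Helix, 10, 6, eng), (7, Cal, Helix, 10, 6, k1)}
Filtering on sid >= 19 leaves {(27, Bo, Helix, 2, 33, fin), (27, Bo, Helix, 2, 33, p3), (27, Bo, Lyra, 9, 33, fin), (27, Bo, Lyra, 9, 33, p3), (28, Tai, Atlas, 10, 35, mkt), (28, Tai, Atlas, 10, 35, x1), (28, Tai, Beta, 36, 38, mkt), (28, Tai, Beta, 36, 38, x1), (40, Uma, Alpha, 25, 25, bio), (40, Uma, Alpha, 25, 25, ops)}.
π_{qty} gives {25, 33, 35, 38} (6 duplicate(s) eliminated).

{25, 33, 35, 38}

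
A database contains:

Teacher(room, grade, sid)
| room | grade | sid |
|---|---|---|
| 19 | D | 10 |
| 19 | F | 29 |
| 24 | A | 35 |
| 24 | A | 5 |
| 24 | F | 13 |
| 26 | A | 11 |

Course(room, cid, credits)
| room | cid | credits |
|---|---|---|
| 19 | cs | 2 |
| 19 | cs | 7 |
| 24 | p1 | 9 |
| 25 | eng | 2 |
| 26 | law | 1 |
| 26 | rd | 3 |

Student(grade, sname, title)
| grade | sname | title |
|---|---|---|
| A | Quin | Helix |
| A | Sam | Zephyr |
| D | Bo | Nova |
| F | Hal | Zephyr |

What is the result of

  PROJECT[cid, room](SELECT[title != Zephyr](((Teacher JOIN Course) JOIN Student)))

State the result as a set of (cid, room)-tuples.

Teacher ⋈ Course (natural join on room): {(19, D, 10, cs, 2), (19, D, 10, cs, 7), (19, F, 29, cs, 2), (19, F, 29, cs, 7), (24, A, 35, p1, 9), (24, A, 5, p1, 9), (24, F, 13, p1, 9), (26, A, 11, law, 1), (26, A, 11, rd, 3)}
(Teacher JOIN Course) ⋈ Student (natural join on grade): {(19, D, 10, cs, 2, Bo, Nova), (19, D, 10, cs, 7, Bo, Nova), (19, F, 29, cs, 2, Hal, Zephyr), (19, F, 29, cs, 7, Hal, Zephyr), (24, A, 35, p1, 9, Quin, Helix), (24, A, 35, p1, 9, Sam, Zephyr), (24, A, 5, p1, 9, Quin, Helix), (24, A, 5, p1, 9, Sam, Zephyr), (24, F, 13, p1, 9, Hal, Zephyr), (26, A, 11, law, 1, Quin, Helix), (26, A, 11, law, 1, Sam, Zephyr), (26, A, 11, rd, 3, Quin, Helix), (26, A, 11, rd, 3, Sam, Zephyr)}
σ[title != Zephyr]: keep tuples satisfying title != Zephyr → {(19, D, 10, cs, 2, Bo, Nova), (19, D, 10, cs, 7, Bo, Nova), (24, A, 35, p1, 9, Quin, Helix), (24, A, 5, p1, 9, Quin, Helix), (26, A, 11, law, 1, Quin, Helix), (26, A, 11, rd, 3, Quin, Helix)}
Projecting to cid, room (2 duplicate(s) eliminated): {(cs, 19), (law, 26), (p1, 24), (rd, 26)}

{(cs, 19), (law, 26), (p1, 24), (rd, 26)}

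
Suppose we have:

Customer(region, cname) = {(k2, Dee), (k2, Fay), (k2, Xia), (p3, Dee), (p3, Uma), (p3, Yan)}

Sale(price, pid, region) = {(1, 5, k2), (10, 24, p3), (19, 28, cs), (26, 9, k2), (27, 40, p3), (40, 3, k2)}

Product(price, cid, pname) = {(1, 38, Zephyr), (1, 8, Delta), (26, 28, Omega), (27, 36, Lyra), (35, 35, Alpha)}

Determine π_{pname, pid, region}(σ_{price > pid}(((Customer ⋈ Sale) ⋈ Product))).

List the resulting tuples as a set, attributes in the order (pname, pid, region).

Customer ⋈ Sale (natural join on region): {(k2, Dee, 1, 5), (k2, Dee, 26, 9), (k2, Dee, 40, 3), (k2, Fay, 1, 5), (k2, Fay, 26, 9), (k2, Fay, 40, 3), (k2, Xia, 1, 5), (k2, Xia, 26, 9), (k2, Xia, 40, 3), (p3, Dee, 10, 24), (p3, Dee, 27, 40), (p3, Uma, 10, 24), (p3, Uma, 27, 40), (p3, Yan, 10, 24), (p3, Yan, 27, 40)}
(Customer ⋈ Sale) ⋈ Product (natural join on price): {(k2, Dee, 1, 5, 38, Zephyr), (k2, Dee, 1, 5, 8, Delta), (k2, Dee, 26, 9, 28, Omega), (k2, Fay, 1, 5, 38, Zephyr), (k2, Fay, 1, 5, 8, Delta), (k2, Fay, 26, 9, 28, Omega), (k2, Xia, 1, 5, 38, Zephyr), (k2, Xia, 1, 5, 8, Delta), (k2, Xia, 26, 9, 28, Omega), (p3, Dee, 27, 40, 36, Lyra), (p3, Uma, 27, 40, 36, Lyra), (p3, Yan, 27, 40, 36, Lyra)}
σ[price > pid]: keep tuples satisfying price > pid → {(k2, Dee, 26, 9, 28, Omega), (k2, Fay, 26, 9, 28, Omega), (k2, Xia, 26, 9, 28, Omega)}
π_{pname, pid, region} gives {(Omega, 9, k2)} (2 duplicate(s) eliminated).

{(Omega, 9, k2)}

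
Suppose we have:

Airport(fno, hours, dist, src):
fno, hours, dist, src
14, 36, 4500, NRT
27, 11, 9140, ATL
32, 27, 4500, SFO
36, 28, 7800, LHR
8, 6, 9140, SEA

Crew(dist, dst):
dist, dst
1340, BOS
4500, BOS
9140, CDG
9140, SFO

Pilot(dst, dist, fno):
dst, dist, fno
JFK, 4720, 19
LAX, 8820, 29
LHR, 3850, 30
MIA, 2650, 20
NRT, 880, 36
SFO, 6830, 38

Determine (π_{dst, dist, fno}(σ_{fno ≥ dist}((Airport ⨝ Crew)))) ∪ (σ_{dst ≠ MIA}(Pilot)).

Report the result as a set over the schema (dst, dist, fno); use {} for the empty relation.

Natural join on dist: {(14, 36, 4500, NRT, BOS), (27, 11, 9140, ATL, CDG), (27, 11, 9140, ATL, SFO), (32, 27, 4500, SFO, BOS), (8, 6, 9140, SEA, CDG), (8, 6, 9140, SEA, SFO)}
Filtering on fno ≥ dist leaves {}.
π_{dst, dist, fno} gives {}.
Filtering on dst ≠ MIA leaves {(JFK, 4720, 19), (LAX, 8820, 29), (LHR, 3850, 30), (NRT, 880, 36), (SFO, 6830, 38)}.
Union: {} with {(JFK, 4720, 19), (LAX, 8820, 29), (LHR, 3850, 30), (NRT, 880, 36), (SFO, 6830, 38)} → {(JFK, 4720, 19), (LAX, 8820, 29), (LHR, 3850, 30), (NRT, 880, 36), (SFO, 6830, 38)}

{(JFK, 4720, 19), (LAX, 8820, 29), (LHR, 3850, 30), (NRT, 880, 36), (SFO, 6830, 38)}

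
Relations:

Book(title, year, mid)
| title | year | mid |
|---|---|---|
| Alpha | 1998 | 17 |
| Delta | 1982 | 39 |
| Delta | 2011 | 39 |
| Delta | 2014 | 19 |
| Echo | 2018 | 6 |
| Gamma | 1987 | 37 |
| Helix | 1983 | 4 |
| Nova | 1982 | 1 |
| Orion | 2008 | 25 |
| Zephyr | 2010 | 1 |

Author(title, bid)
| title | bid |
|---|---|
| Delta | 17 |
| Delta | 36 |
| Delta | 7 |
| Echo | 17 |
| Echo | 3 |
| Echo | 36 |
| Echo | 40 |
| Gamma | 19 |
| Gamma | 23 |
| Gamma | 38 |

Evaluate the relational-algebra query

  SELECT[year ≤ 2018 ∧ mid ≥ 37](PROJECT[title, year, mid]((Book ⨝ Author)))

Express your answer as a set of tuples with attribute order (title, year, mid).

Joining Book and Author on title yields {(Delta, 1982, 39, 17), (Delta, 1982, 39, 36), (Delta, 1982, 39, 7), (Delta, 2011, 39, 17), (Delta, 2011, 39, 36), (Delta, 2011, 39, 7), (Delta, 2014, 19, 17), (Delta, 2014, 19, 36), (Delta, 2014, 19, 7), (Echo, 2018, 6, 17), (Echo, 2018, 6, 3), (Echo, 2018, 6, 36), (Echo, 2018, 6, 40), (Gamma, 1987, 37, 19), (Gamma, 1987, 37, 23), (Gamma, 1987, 37, 38)}.
π_{title, year, mid} gives {(Delta, 1982, 39), (Delta, 2011, 39), (Delta, 2014, 19), (Echo, 2018, 6), (Gamma, 1987, 37)} (11 duplicate(s) eliminated).
Filtering on year ≤ 2018 ∧ mid ≥ 37 leaves {(Delta, 1982, 39), (Delta, 2011, 39), (Gamma, 1987, 37)}.

{(Delta, 1982, 39), (Delta, 2011, 39), (Gamma, 1987, 37)}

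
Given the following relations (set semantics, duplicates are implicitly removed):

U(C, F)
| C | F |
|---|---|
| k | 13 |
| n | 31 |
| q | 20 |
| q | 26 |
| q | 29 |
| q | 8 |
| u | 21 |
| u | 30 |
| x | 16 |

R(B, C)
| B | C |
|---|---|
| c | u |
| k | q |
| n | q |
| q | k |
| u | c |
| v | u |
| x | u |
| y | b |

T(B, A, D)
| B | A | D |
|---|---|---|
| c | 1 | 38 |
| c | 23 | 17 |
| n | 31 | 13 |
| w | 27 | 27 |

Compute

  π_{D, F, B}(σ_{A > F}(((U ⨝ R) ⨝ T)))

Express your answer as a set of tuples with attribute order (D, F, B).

{(13, 20, n), (13, 26, n), (13, 29, n), (13, 8, n), (17, 21, c)}

U ⋈ R (natural join on C): {(k, 13, q), (q, 20, k), (q, 20, n), (q, 26, k), (q, 26, n), (q, 29, k), (q, 29, n), (q, 8, k), (q, 8, n), (u, 21, c), (u, 21, v), (u, 21, x), (u, 30, c), (u, 30, v), (u, 30, x)}
(U ⨝ R) ⋈ T (natural join on B): {(q, 20, n, 31, 13), (q, 26, n, 31, 13), (q, 29, n, 31, 13), (q, 8, n, 31, 13), (u, 21, c, 1, 38), (u, 21, c, 23, 17), (u, 30, c, 1, 38), (u, 30, c, 23, 17)}
Selection A > F: {(q, 20, n, 31, 13), (q, 26, n, 31, 13), (q, 29, n, 31, 13), (q, 8, n, 31, 13), (u, 21, c, 23, 17)}
π[D, F, B]: project onto (D, F, B) → {(13, 20, n), (13, 26, n), (13, 29, n), (13, 8, n), (17, 21, c)}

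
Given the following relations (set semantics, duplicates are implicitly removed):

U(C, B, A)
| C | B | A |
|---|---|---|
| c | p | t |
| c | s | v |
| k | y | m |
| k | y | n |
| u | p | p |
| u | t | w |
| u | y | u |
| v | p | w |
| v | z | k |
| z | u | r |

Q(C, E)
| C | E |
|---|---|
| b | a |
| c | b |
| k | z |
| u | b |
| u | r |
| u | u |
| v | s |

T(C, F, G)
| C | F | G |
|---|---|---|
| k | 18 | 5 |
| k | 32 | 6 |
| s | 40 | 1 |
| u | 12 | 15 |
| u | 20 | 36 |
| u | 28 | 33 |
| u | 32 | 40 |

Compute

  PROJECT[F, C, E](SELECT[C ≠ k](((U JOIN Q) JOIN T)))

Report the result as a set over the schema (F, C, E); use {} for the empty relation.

{(12, u, b), (12, u, r), (12, u, u), (20, u, b), (20, u, r), (20, u, u), (28, u, b), (28, u, r), (28, u, u), (32, u, b), (32, u, r), (32, u, u)}

Natural join on C: {(c, p, t, b), (c, s, v, b), (k, y, m, z), (k, y, n, z), (u, p, p, b), (u, p, p, r), (u, p, p, u), (u, t, w, b), (u, t, w, r), (u, t, w, u), (u, y, u, b), (u, y, u, r), (u, y, u, u), (v, p, w, s), (v, z, k, s)}
Natural join on C: {(k, y, m, z, 18, 5), (k, y, m, z, 32, 6), (k, y, n, z, 18, 5), (k, y, n, z, 32, 6), (u, p, p, b, 12, 15), (u, p, p, b, 20, 36), (u, p, p, b, 28, 33), (u, p, p, b, 32, 40), (u, p, p, r, 12, 15), (u, p, p, r, 20, 36), (u, p, p, r, 28, 33), (u, p, p, r, 32, 40), (u, p, p, u, 12, 15), (u, p, p, u, 20, 36), (u, p, p, u, 28, 33), (u, p, p, u, 32, 40), (u, t, w, b, 12, 15), (u, t, w, b, 20, 36), (u, t, w, b, 28, 33), (u, t, w, b, 32, 40), (u, t, w, r, 12, 15), (u, t, w, r, 20, 36), (u, t, w, r, 28, 33), (u, t, w, r, 32, 40), (u, t, w, u, 12, 15), (u, t, w, u, 20, 36), (u, t, w, u, 28, 33), (u, t, w, u, 32, 40), (u, y, u, b, 12, 15), (u, y, u, b, 20, 36), (u, y, u, b, 28, 33), (u, y, u, b, 32, 40), (u, y, u, r, 12, 15), (u, y, u, r, 20, 36), (u, y, u, r, 28, 33), (u, y, u, r, 32, 40), (u, y, u, u, 12, 15), (u, y, u, u, 20, 36), (u, y, u, u, 28, 33), (u, y, u, u, 32, 40)}
Apply σ_{C ≠ k}; surviving tuples: {(u, p, p, b, 12, 15), (u, p, p, b, 20, 36), (u, p, p, b, 28, 33), (u, p, p, b, 32, 40), (u, p, p, r, 12, 15), (u, p, p, r, 20, 36), (u, p, p, r, 28, 33), (u, p, p, r, 32, 40), (u, p, p, u, 12, 15), (u, p, p, u, 20, 36), (u, p, p, u, 28, 33), (u, p, p, u, 32, 40), (u, t, w, b, 12, 15), (u, t, w, b, 20, 36), (u, t, w, b, 28, 33), (u, t, w, b, 32, 40), (u, t, w, r, 12, 15), (u, t, w, r, 20, 36), (u, t, w, r, 28, 33), (u, t, w, r, 32, 40), (u, t, w, u, 12, 15), (u, t, w, u, 20, 36), (u, t, w, u, 28, 33), (u, t, w, u, 32, 40), (u, y, u, b, 12, 15), (u, y, u, b, 20, 36), (u, y, u, b, 28, 33), (u, y, u, b, 32, 40), (u, y, u, r, 12, 15), (u, y, u, r, 20, 36), (u, y, u, r, 28, 33), (u, y, u, r, 32, 40), (u, y, u, u, 12, 15), (u, y, u, u, 20, 36), (u, y, u, u, 28, 33), (u, y, u, u, 32, 40)}
π[F, C, E]: project onto (F, C, E) (24 duplicate(s) eliminated) → {(12, u, b), (12, u, r), (12, u, u), (20, u, b), (20, u, r), (20, u, u), (28, u, b), (28, u, r), (28, u, u), (32, u, b), (32, u, r), (32, u, u)}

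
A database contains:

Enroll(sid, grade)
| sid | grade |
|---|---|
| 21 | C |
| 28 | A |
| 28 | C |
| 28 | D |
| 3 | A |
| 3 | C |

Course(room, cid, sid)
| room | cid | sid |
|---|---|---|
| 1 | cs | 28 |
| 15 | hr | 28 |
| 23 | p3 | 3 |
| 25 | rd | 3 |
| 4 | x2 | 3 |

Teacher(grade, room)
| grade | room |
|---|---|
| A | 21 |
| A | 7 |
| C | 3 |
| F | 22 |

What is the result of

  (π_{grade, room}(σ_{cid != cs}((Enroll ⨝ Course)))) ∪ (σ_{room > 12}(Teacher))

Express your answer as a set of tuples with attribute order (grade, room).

Enroll ⋈ Course (natural join on sid): {(28, A, 1, cs), (28, A, 15, hr), (28, C, 1, cs), (28, C, 15, hr), (28, D, 1, cs), (28, D, 15, hr), (3, A, 23, p3), (3, A, 25, rd), (3, A, 4, x2), (3, C, 23, p3), (3, C, 25, rd), (3, C, 4, x2)}
Filtering on cid != cs leaves {(28, A, 15, hr), (28, C, 15, hr), (28, D, 15, hr), (3, A, 23, p3), (3, A, 25, rd), (3, A, 4, x2), (3, C, 23, p3), (3, C, 25, rd), (3, C, 4, x2)}.
Projecting to grade, room: {(A, 15), (A, 23), (A, 25), (A, 4), (C, 15), (C, 23), (C, 25), (C, 4), (D, 15)}
Filtering on room > 12 leaves {(A, 21), (F, 22)}.
Union: {(A, 15), (A, 23), (A, 25), (A, 4), (C, 15), (C, 23), (C, 25), (C, 4), (D, 15)} with {(A, 21), (F, 22)} → {(A, 15), (A, 21), (A, 23), (A, 25), (A, 4), (C, 15), (C, 23), (C, 25), (C, 4), (D, 15), (F, 22)}

{(A, 15), (A, 21), (A, 23), (A, 25), (A, 4), (C, 15), (C, 23), (C, 25), (C, 4), (D, 15), (F, 22)}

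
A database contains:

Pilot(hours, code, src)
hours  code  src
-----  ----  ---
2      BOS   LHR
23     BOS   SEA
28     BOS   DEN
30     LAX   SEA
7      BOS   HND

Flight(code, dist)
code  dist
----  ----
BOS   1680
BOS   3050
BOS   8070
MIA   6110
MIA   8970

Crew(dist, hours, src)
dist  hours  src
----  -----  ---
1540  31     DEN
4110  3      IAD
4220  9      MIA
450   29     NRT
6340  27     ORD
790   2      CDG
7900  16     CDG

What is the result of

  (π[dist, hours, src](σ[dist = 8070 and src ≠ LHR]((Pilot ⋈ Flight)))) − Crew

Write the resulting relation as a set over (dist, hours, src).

{(8070, 23, SEA), (8070, 28, DEN), (8070, 7, HND)}

Pilot ⋈ Flight (natural join on code): {(2, BOS, LHR, 1680), (2, BOS, LHR, 3050), (2, BOS, LHR, 8070), (23, BOS, SEA, 1680), (23, BOS, SEA, 3050), (23, BOS, SEA, 8070), (28, BOS, DEN, 1680), (28, BOS, DEN, 3050), (28, BOS, DEN, 8070), (7, BOS, HND, 1680), (7, BOS, HND, 3050), (7, BOS, HND, 8070)}
Apply σ_{dist = 8070 and src ≠ LHR}; surviving tuples: {(23, BOS, SEA, 8070), (28, BOS, DEN, 8070), (7, BOS, HND, 8070)}
π[dist, hours, src]: project onto (dist, hours, src) → {(8070, 23, SEA), (8070, 28, DEN), (8070, 7, HND)}
Difference: {(8070, 23, SEA), (8070, 28, DEN), (8070, 7, HND)} with {(1540, 31, DEN), (4110, 3, IAD), (4220, 9, MIA), (450, 29, NRT), (6340, 27, ORD), (790, 2, CDG), (7900, 16, CDG)} → {(8070, 23, SEA), (8070, 28, DEN), (8070, 7, HND)}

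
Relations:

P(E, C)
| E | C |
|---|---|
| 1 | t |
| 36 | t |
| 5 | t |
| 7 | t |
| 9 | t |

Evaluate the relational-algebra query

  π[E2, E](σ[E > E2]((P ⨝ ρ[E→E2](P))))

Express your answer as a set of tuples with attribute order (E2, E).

ρ[E→E2]: schema becomes (E2, C); tuples unchanged.
Joining P and ρ[E→E2](P) on C yields {(1, t, 1), (1, t, 36), (1, t, 5), (1, t, 7), (1, t, 9), (36, t, 1), (36, t, 36), (36, t, 5), (36, t, 7), (36, t, 9), (5, t, 1), (5, t, 36), (5, t, 5), (5, t, 7), (5, t, 9), (7, t, 1), (7, t, 36), (7, t, 5), (7, t, 7), (7, t, 9), (9, t, 1), (9, t, 36), (9, t, 5), (9, t, 7), (9, t, 9)}.
Filtering on E > E2 leaves {(36, t, 1), (36, t, 5), (36, t, 7), (36, t, 9), (5, t, 1), (7, t, 1), (7, t, 5), (9, t, 1), (9, t, 5), (9, t, 7)}.
Projecting to E2, E: {(1, 36), (1, 5), (1, 7), (1, 9), (5, 36), (5, 7), (5, 9), (7, 36), (7, 9), (9, 36)}

{(1, 36), (1, 5), (1, 7), (1, 9), (5, 36), (5, 7), (5, 9), (7, 36), (7, 9), (9, 36)}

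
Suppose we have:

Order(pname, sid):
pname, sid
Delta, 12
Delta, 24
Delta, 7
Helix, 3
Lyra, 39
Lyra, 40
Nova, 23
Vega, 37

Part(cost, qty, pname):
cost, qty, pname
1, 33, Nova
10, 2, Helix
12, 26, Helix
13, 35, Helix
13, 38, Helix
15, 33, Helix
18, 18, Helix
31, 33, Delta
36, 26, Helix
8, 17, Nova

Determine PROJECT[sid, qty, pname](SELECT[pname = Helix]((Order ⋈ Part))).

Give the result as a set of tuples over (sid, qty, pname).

Joining Order and Part on pname yields {(Delta, 12, 31, 33), (Delta, 24, 31, 33), (Delta, 7, 31, 33), (Helix, 3, 10, 2), (Helix, 3, 12, 26), (Helix, 3, 13, 35), (Helix, 3, 13, 38), (Helix, 3, 15, 33), (Helix, 3, 18, 18), (Helix, 3, 36, 26), (Nova, 23, 1, 33), (Nova, 23, 8, 17)}.
Apply σ_{pname = Helix}; surviving tuples: {(Helix, 3, 10, 2), (Helix, 3, 12, 26), (Helix, 3, 13, 35), (Helix, 3, 13, 38), (Helix, 3, 15, 33), (Helix, 3, 18, 18), (Helix, 3, 36, 26)}
Keep only column(s) sid, qty, pname (1 duplicate(s) eliminated): {(3, 18, Helix), (3, 2, Helix), (3, 26, Helix), (3, 33, Helix), (3, 35, Helix), (3, 38, Helix)}

{(3, 18, Helix), (3, 2, Helix), (3, 26, Helix), (3, 33, Helix), (3, 35, Helix), (3, 38, Helix)}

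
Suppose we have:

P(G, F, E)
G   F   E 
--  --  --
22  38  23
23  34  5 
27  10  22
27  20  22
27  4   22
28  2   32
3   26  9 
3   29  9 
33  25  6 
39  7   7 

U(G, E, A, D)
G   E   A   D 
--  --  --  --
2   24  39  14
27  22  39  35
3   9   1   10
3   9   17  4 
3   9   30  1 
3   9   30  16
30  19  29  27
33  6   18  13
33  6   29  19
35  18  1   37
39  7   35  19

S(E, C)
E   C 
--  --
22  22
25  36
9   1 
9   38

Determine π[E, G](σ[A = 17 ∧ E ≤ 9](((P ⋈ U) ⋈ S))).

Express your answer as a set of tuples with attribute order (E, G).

{(9, 3)}

Natural join on G, E: {(27, 10, 22, 39, 35), (27, 20, 22, 39, 35), (27, 4, 22, 39, 35), (3, 26, 9, 1, 10), (3, 26, 9, 17, 4), (3, 26, 9, 30, 1), (3, 26, 9, 30, 16), (3, 29, 9, 1, 10), (3, 29, 9, 17, 4), (3, 29, 9, 30, 1), (3, 29, 9, 30, 16), (33, 25, 6, 18, 13), (33, 25, 6, 29, 19), (39, 7, 7, 35, 19)}
Natural join on E: {(27, 10, 22, 39, 35, 22), (27, 20, 22, 39, 35, 22), (27, 4, 22, 39, 35, 22), (3, 26, 9, 1, 10, 1), (3, 26, 9, 1, 10, 38), (3, 26, 9, 17, 4, 1), (3, 26, 9, 17, 4, 38), (3, 26, 9, 30, 1, 1), (3, 26, 9, 30, 1, 38), (3, 26, 9, 30, 16, 1), (3, 26, 9, 30, 16, 38), (3, 29, 9, 1, 10, 1), (3, 29, 9, 1, 10, 38), (3, 29, 9, 17, 4, 1), (3, 29, 9, 17, 4, 38), (3, 29, 9, 30, 1, 1), (3, 29, 9, 30, 1, 38), (3, 29, 9, 30, 16, 1), (3, 29, 9, 30, 16, 38)}
Selection A = 17 ∧ E ≤ 9: {(3, 26, 9, 17, 4, 1), (3, 26, 9, 17, 4, 38), (3, 29, 9, 17, 4, 1), (3, 29, 9, 17, 4, 38)}
Projecting to E, G (3 duplicate(s) eliminated): {(9, 3)}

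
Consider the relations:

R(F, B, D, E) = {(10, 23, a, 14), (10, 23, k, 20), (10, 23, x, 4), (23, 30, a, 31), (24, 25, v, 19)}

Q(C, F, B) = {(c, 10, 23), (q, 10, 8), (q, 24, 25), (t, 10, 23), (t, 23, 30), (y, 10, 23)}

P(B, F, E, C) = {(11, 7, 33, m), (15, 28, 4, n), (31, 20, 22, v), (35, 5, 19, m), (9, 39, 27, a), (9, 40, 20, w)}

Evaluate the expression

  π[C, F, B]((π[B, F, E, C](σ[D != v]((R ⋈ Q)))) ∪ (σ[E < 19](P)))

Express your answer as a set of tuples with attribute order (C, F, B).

{(c, 10, 23), (n, 28, 15), (t, 10, 23), (t, 23, 30), (y, 10, 23)}

R ⋈ Q (natural join on F, B): {(10, 23, a, 14, c), (10, 23, a, 14, t), (10, 23, a, 14, y), (10, 23, k, 20, c), (10, 23, k, 20, t), (10, 23, k, 20, y), (10, 23, x, 4, c), (10, 23, x, 4, t), (10, 23, x, 4, y), (23, 30, a, 31, t), (24, 25, v, 19, q)}
σ[D != v]: keep tuples satisfying D != v → {(10, 23, a, 14, c), (10, 23, a, 14, t), (10, 23, a, 14, y), (10, 23, k, 20, c), (10, 23, k, 20, t), (10, 23, k, 20, y), (10, 23, x, 4, c), (10, 23, x, 4, t), (10, 23, x, 4, y), (23, 30, a, 31, t)}
π[B, F, E, C]: project onto (B, F, E, C) → {(23, 10, 14, c), (23, 10, 14, t), (23, 10, 14, y), (23, 10, 20, c), (23, 10, 20, t), (23, 10, 20, y), (23, 10, 4, c), (23, 10, 4, t), (23, 10, 4, y), (30, 23, 31, t)}
σ[E < 19]: keep tuples satisfying E < 19 → {(15, 28, 4, n)}
Union: {(23, 10, 14, c), (23, 10, 14, t), (23, 10, 14, y), (23, 10, 20, c), (23, 10, 20, t), (23, 10, 20, y), (23, 10, 4, c), (23, 10, 4, t), (23, 10, 4, y), (30, 23, 31, t)} with {(15, 28, 4, n)} → {(15, 28, 4, n), (23, 10, 14, c), (23, 10, 14, t), (23, 10, 14, y), (23, 10, 20, c), (23, 10, 20, t), (23, 10, 20, y), (23, 10, 4, c), (23, 10, 4, t), (23, 10, 4, y), (30, 23, 31, t)}
π[C, F, B]: project onto (C, F, B) (6 duplicate(s) eliminated) → {(c, 10, 23), (n, 28, 15), (t, 10, 23), (t, 23, 30), (y, 10, 23)}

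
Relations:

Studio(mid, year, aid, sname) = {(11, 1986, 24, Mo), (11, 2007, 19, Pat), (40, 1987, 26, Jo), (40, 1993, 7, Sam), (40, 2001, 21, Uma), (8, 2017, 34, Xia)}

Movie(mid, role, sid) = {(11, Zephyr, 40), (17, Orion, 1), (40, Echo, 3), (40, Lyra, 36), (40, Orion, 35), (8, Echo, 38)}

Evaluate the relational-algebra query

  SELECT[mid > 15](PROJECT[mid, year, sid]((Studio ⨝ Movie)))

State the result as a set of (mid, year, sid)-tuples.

Studio ⋈ Movie (natural join on mid): {(11, 1986, 24, Mo, Zephyr, 40), (11, 2007, 19, Pat, Zephyr, 40), (40, 1987, 26, Jo, Echo, 3), (40, 1987, 26, Jo, Lyra, 36), (40, 1987, 26, Jo, Orion, 35), (40, 1993, 7, Sam, Echo, 3), (40, 1993, 7, Sam, Lyra, 36), (40, 1993, 7, Sam, Orion, 35), (40, 2001, 21, Uma, Echo, 3), (40, 2001, 21, Uma, Lyra, 36), (40, 2001, 21, Uma, Orion, 35), (8, 2017, 34, Xia, Echo, 38)}
π[mid, year, sid]: project onto (mid, year, sid) → {(11, 1986, 40), (11, 2007, 40), (40, 1987, 3), (40, 1987, 35), (40, 1987, 36), (40, 1993, 3), (40, 1993, 35), (40, 1993, 36), (40, 2001, 3), (40, 2001, 35), (40, 2001, 36), (8, 2017, 38)}
σ[mid > 15]: keep tuples satisfying mid > 15 → {(40, 1987, 3), (40, 1987, 35), (40, 1987, 36), (40, 1993, 3), (40, 1993, 35), (40, 1993, 36), (40, 2001, 3), (40, 2001, 35), (40, 2001, 36)}

{(40, 1987, 3), (40, 1987, 35), (40, 1987, 36), (40, 1993, 3), (40, 1993, 35), (40, 1993, 36), (40, 2001, 3), (40, 2001, 35), (40, 2001, 36)}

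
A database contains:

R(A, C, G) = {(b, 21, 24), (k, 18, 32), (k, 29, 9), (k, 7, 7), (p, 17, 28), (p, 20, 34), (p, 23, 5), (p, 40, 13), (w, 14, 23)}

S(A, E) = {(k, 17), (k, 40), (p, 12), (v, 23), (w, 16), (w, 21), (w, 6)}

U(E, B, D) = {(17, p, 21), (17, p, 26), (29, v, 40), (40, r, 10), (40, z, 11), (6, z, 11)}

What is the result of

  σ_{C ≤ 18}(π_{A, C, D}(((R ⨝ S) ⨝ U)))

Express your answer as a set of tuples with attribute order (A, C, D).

{(k, 18, 10), (k, 18, 11), (k, 18, 21), (k, 18, 26), (k, 7, 10), (k, 7, 11), (k, 7, 21), (k, 7, 26), (w, 14, 11)}

Joining R and S on A yields {(k, 18, 32, 17), (k, 18, 32, 40), (k, 29, 9, 17), (k, 29, 9, 40), (k, 7, 7, 17), (k, 7, 7, 40), (p, 17, 28, 12), (p, 20, 34, 12), (p, 23, 5, 12), (p, 40, 13, 12), (w, 14, 23, 16), (w, 14, 23, 21), (w, 14, 23, 6)}.
Joining (R ⨝ S) and U on E yields {(k, 18, 32, 17, p, 21), (k, 18, 32, 17, p, 26), (k, 18, 32, 40, r, 10), (k, 18, 32, 40, z, 11), (k, 29, 9, 17, p, 21), (k, 29, 9, 17, p, 26), (k, 29, 9, 40, r, 10), (k, 29, 9, 40, z, 11), (k, 7, 7, 17, p, 21), (k, 7, 7, 17, p, 26), (k, 7, 7, 40, r, 10), (k, 7, 7, 40, z, 11), (w, 14, 23, 6, z, 11)}.
π[A, C, D]: project onto (A, C, D) → {(k, 18, 10), (k, 18, 11), (k, 18, 21), (k, 18, 26), (k, 29, 10), (k, 29, 11), (k, 29, 21), (k, 29, 26), (k, 7, 10), (k, 7, 11), (k, 7, 21), (k, 7, 26), (w, 14, 11)}
Selection C ≤ 18: {(k, 18, 10), (k, 18, 11), (k, 18, 21), (k, 18, 26), (k, 7, 10), (k, 7, 11), (k, 7, 21), (k, 7, 26), (w, 14, 11)}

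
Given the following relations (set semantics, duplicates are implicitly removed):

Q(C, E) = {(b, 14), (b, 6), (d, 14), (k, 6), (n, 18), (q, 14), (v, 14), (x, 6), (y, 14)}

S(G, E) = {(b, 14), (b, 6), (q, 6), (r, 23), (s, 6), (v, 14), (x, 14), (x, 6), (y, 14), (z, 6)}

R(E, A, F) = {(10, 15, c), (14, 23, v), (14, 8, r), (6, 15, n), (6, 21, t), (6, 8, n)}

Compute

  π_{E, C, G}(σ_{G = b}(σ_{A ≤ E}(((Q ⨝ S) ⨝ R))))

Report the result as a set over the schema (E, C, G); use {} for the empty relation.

Joining Q and S on E yields {(b, 14, b), (b, 14, v), (b, 14, x), (b, 14, y), (b, 6, b), (b, 6, q), (b, 6, s), (b, 6, x), (b, 6, z), (d, 14, b), (d, 14, v), (d, 14, x), (d, 14, y), (k, 6, b), (k, 6, q), (k, 6, s), (k, 6, x), (k, 6, z), (q, 14, b), (q, 14, v), (q, 14, x), (q, 14, y), (v, 14, b), (v, 14, v), (v, 14, x), (v, 14, y), (x, 6, b), (x, 6, q), (x, 6, s), (x, 6, x), (x, 6, z), (y, 14, b), (y, 14, v), (y, 14, x), (y, 14, y)}.
Joining (Q ⨝ S) and R on E yields {(b, 14, b, 23, v), (b, 14, b, 8, r), (b, 14, v, 23, v), (b, 14, v, 8, r), (b, 14, x, 23, v), (b, 14, x, 8, r), (b, 14, y, 23, v), (b, 14, y, 8, r), (b, 6, b, 15, n), (b, 6, b, 21, t), (b, 6, b, 8, n), (b, 6, q, 15, n), (b, 6, q, 21, t), (b, 6, q, 8, n), (b, 6, s, 15, n), (b, 6, s, 21, t), (b, 6, s, 8, n), (b, 6, x, 15, n), (b, 6, x, 21, t), (b, 6, x, 8, n), (b, 6, z, 15, n), (b, 6, z, 21, t), (b, 6, z, 8, n), (d, 14, b, 23, v), (d, 14, b, 8, r), (d, 14, v, 23, v), (d, 14, v, 8, r), (d, 14, x, 23, v), (d, 14, x, 8, r), (d, 14, y, 23, v), (d, 14, y, 8, r), (k, 6, b, 15, n), (k, 6, b, 21, t), (k, 6, b, 8, n), (k, 6, q, 15, n), (k, 6, q, 21, t), (k, 6, q, 8, n), (k, 6, s, 15, n), (k, 6, s, 21, t), (k, 6, s, 8, n), (k, 6, x, 15, n), (k, 6, x, 21, t), (k, 6, x, 8, n), (k, 6, z, 15, n), (k, 6, z, 21, t), (k, 6, z, 8, n), (q, 14, b, 23, v), (q, 14, b, 8, r), (q, 14, v, 23, v), (q, 14, v, 8, r), (q, 14, x, 23, v), (q, 14, x, 8, r), (q, 14, y, 23, v), (q, 14, y, 8, r), (v, 14, b, 23, v), (v, 14, b, 8, r), (v, 14, v, 23, v), (v, 14, v, 8, r), (v, 14, x, 23, v), (v, 14, x, 8, r), (v, 14, y, 23, v), (v, 14, y, 8, r), (x, 6, b, 15, n), (x, 6, b, 21, t), (x, 6, b, 8, n), (x, 6, q, 15, n), (x, 6, q, 21, t), (x, 6, q, 8, n), (x, 6, s, 15, n), (x, 6, s, 21, t), (x, 6, s, 8, n), (x, 6, x, 15, n), (x, 6, x, 21, t), (x, 6, x, 8, n), (x, 6, z, 15, n), (x, 6, z, 21, t), (x, 6, z, 8, n), (y, 14, b, 23, v), (y, 14, b, 8, r), (y, 14, v, 23, v), (y, 14, v, 8, r), (y, 14, x, 23, v), (y, 14, x, 8, r), (y, 14, y, 23, v), (y, 14, y, 8, r)}.
Selection A ≤ E: {(b, 14, b, 8, r), (b, 14, v, 8, r), (b, 14, x, 8, r), (b, 14, y, 8, r), (d, 14, b, 8, r), (d, 14, v, 8, r), (d, 14, x, 8, r), (d, 14, y, 8, r), (q, 14, b, 8, r), (q, 14, v, 8, r), (q, 14, x, 8, r), (q, 14, y, 8, r), (v, 14, b, 8, r), (v, 14, v, 8, r), (v, 14, x, 8, r), (v, 14, y, 8, r), (y, 14, b, 8, r), (y, 14, v, 8, r), (y, 14, x, 8, r), (y, 14, y, 8, r)}
Selection G = b: {(b, 14, b, 8, r), (d, 14, b, 8, r), (q, 14, b, 8, r), (v, 14, b, 8, r), (y, 14, b, 8, r)}
Projecting to E, C, G: {(14, b, b), (14, d, b), (14, q, b), (14, v, b), (14, y, b)}

{(14, b, b), (14, d, b), (14, q, b), (14, v, b), (14, y, b)}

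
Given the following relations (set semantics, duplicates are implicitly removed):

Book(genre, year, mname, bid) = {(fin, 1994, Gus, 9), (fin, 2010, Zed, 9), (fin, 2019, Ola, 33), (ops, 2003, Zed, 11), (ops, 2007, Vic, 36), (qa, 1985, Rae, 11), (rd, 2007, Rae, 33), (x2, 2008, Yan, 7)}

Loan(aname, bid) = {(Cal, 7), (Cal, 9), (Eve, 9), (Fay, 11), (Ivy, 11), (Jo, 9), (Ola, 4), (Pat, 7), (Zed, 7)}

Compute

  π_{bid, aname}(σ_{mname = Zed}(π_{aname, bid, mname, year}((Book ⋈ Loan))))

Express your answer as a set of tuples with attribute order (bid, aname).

{(11, Fay), (11, Ivy), (9, Cal), (9, Eve), (9, Jo)}

Natural join on bid: {(fin, 1994, Gus, 9, Cal), (fin, 1994, Gus, 9, Eve), (fin, 1994, Gus, 9, Jo), (fin, 2010, Zed, 9, Cal), (fin, 2010, Zed, 9, Eve), (fin, 2010, Zed, 9, Jo), (ops, 2003, Zed, 11, Fay), (ops, 2003, Zed, 11, Ivy), (qa, 1985, Rae, 11, Fay), (qa, 1985, Rae, 11, Ivy), (x2, 2008, Yan, 7, Cal), (x2, 2008, Yan, 7, Pat), (x2, 2008, Yan, 7, Zed)}
Projecting to aname, bid, mname, year: {(Cal, 7, Yan, 2008), (Cal, 9, Gus, 1994), (Cal, 9, Zed, 2010), (Eve, 9, Gus, 1994), (Eve, 9, Zed, 2010), (Fay, 11, Rae, 1985), (Fay, 11, Zed, 2003), (Ivy, 11, Rae, 1985), (Ivy, 11, Zed, 2003), (Jo, 9, Gus, 1994), (Jo, 9, Zed, 2010), (Pat, 7, Yan, 2008), (Zed, 7, Yan, 2008)}
σ[mname = Zed]: keep tuples satisfying mname = Zed → {(Cal, 9, Zed, 2010), (Eve, 9, Zed, 2010), (Fay, 11, Zed, 2003), (Ivy, 11, Zed, 2003), (Jo, 9, Zed, 2010)}
Projecting to bid, aname: {(11, Fay), (11, Ivy), (9, Cal), (9, Eve), (9, Jo)}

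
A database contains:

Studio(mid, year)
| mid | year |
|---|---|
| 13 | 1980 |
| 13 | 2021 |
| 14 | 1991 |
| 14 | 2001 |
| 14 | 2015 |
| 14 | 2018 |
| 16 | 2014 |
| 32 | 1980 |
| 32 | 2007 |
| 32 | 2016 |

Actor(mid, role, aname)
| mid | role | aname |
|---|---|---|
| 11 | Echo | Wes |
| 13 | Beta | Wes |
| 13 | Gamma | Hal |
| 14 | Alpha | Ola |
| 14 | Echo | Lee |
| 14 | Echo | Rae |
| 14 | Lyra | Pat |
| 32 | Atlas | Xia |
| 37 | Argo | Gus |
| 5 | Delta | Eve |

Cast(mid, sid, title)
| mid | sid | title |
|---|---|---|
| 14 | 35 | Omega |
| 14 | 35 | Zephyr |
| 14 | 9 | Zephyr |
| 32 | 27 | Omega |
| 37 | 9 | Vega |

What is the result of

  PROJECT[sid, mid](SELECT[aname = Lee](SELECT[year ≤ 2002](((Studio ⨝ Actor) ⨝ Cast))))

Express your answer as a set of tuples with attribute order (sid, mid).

Studio ⋈ Actor (natural join on mid): {(13, 1980, Beta, Wes), (13, 1980, Gamma, Hal), (13, 2021, Beta, Wes), (13, 2021, Gamma, Hal), (14, 1991, Alpha, Ola), (14, 1991, Echo, Lee), (14, 1991, Echo, Rae), (14, 1991, Lyra, Pat), (14, 2001, Alpha, Ola), (14, 2001, Echo, Lee), (14, 2001, Echo, Rae), (14, 2001, Lyra, Pat), (14, 2015, Alpha, Ola), (14, 2015, Echo, Lee), (14, 2015, Echo, Rae), (14, 2015, Lyra, Pat), (14, 2018, Alpha, Ola), (14, 2018, Echo, Lee), (14, 2018, Echo, Rae), (14, 2018, Lyra, Pat), (32, 1980, Atlas, Xia), (32, 2007, Atlas, Xia), (32, 2016, Atlas, Xia)}
(Studio ⨝ Actor) ⋈ Cast (natural join on mid): {(14, 1991, Alpha, Ola, 35, Omega), (14, 1991, Alpha, Ola, 35, Zephyr), (14, 1991, Alpha, Ola, 9, Zephyr), (14, 1991, Echo, Lee, 35, Omega), (14, 1991, Echo, Lee, 35, Zephyr), (14, 1991, Echo, Lee, 9, Zephyr), (14, 1991, Echo, Rae, 35, Omega), (14, 1991, Echo, Rae, 35, Zephyr), (14, 1991, Echo, Rae, 9, Zephyr), (14, 1991, Lyra, Pat, 35, Omega), (14, 1991, Lyra, Pat, 35, Zephyr), (14, 1991, Lyra, Pat, 9, Zephyr), (14, 2001, Alpha, Ola, 35, Omega), (14, 2001, Alpha, Ola, 35, Zephyr), (14, 2001, Alpha, Ola, 9, Zephyr), (14, 2001, Echo, Lee, 35, Omega), (14, 2001, Echo, Lee, 35, Zephyr), (14, 2001, Echo, Lee, 9, Zephyr), (14, 2001, Echo, Rae, 35, Omega), (14, 2001, Echo, Rae, 35, Zephyr), (14, 2001, Echo, Rae, 9, Zephyr), (14, 2001, Lyra, Pat, 35, Omega), (14, 2001, Lyra, Pat, 35, Zephyr), (14, 2001, Lyra, Pat, 9, Zephyr), (14, 2015, Alpha, Ola, 35, Omega), (14, 2015, Alpha, Ola, 35, Zephyr), (14, 2015, Alpha, Ola, 9, Zephyr), (14, 2015, Echo, Lee, 35, Omega), (14, 2015, Echo, Lee, 35, Zephyr), (14, 2015, Echo, Lee, 9, Zephyr), (14, 2015, Echo, Rae, 35, Omega), (14, 2015, Echo, Rae, 35, Zephyr), (14, 2015, Echo, Rae, 9, Zephyr), (14, 2015, Lyra, Pat, 35, Omega), (14, 2015, Lyra, Pat, 35, Zephyr), (14, 2015, Lyra, Pat, 9, Zephyr), (14, 2018, Alpha, Ola, 35, Omega), (14, 2018, Alpha, Ola, 35, Zephyr), (14, 2018, Alpha, Ola, 9, Zephyr), (14, 2018, Echo, Lee, 35, Omega), (14, 2018, Echo, Lee, 35, Zephyr), (14, 2018, Echo, Lee, 9, Zephyr), (14, 2018, Echo, Rae, 35, Omega), (14, 2018, Echo, Rae, 35, Zephyr), (14, 2018, Echo, Rae, 9, Zephyr), (14, 2018, Lyra, Pat, 35, Omega), (14, 2018, Lyra, Pat, 35, Zephyr), (14, 2018, Lyra, Pat, 9, Zephyr), (32, 1980, Atlas, Xia, 27, Omega), (32, 2007, Atlas, Xia, 27, Omega), (32, 2016, Atlas, Xia, 27, Omega)}
Selection year ≤ 2002: {(14, 1991, Alpha, Ola, 35, Omega), (14, 1991, Alpha, Ola, 35, Zephyr), (14, 1991, Alpha, Ola, 9, Zephyr), (14, 1991, Echo, Lee, 35, Omega), (14, 1991, Echo, Lee, 35, Zephyr), (14, 1991, Echo, Lee, 9, Zephyr), (14, 1991, Echo, Rae, 35, Omega), (14, 1991, Echo, Rae, 35, Zephyr), (14, 1991, Echo, Rae, 9, Zephyr), (14, 1991, Lyra, Pat, 35, Omega), (14, 1991, Lyra, Pat, 35, Zephyr), (14, 1991, Lyra, Pat, 9, Zephyr), (14, 2001, Alpha, Ola, 35, Omega), (14, 2001, Alpha, Ola, 35, Zephyr), (14, 2001, Alpha, Ola, 9, Zephyr), (14, 2001, Echo, Lee, 35, Omega), (14, 2001, Echo, Lee, 35, Zephyr), (14, 2001, Echo, Lee, 9, Zephyr), (14, 2001, Echo, Rae, 35, Omega), (14, 2001, Echo, Rae, 35, Zephyr), (14, 2001, Echo, Rae, 9, Zephyr), (14, 2001, Lyra, Pat, 35, Omega), (14, 2001, Lyra, Pat, 35, Zephyr), (14, 2001, Lyra, Pat, 9, Zephyr), (32, 1980, Atlas, Xia, 27, Omega)}
Selection aname = Lee: {(14, 1991, Echo, Lee, 35, Omega), (14, 1991, Echo, Lee, 35, Zephyr), (14, 1991, Echo, Lee, 9, Zephyr), (14, 2001, Echo, Lee, 35, Omega), (14, 2001, Echo, Lee, 35, Zephyr), (14, 2001, Echo, Lee, 9, Zephyr)}
Projecting to sid, mid (4 duplicate(s) eliminated): {(35, 14), (9, 14)}

{(35, 14), (9, 14)}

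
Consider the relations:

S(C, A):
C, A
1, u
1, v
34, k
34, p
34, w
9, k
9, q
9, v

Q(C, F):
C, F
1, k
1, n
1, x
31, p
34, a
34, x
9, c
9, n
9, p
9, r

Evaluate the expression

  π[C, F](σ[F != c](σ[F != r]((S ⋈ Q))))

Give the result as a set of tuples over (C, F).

{(1, k), (1, n), (1, x), (34, a), (34, x), (9, n), (9, p)}

S ⋈ Q (natural join on C): {(1, u, k), (1, u, n), (1, u, x), (1, v, k), (1, v, n), (1, v, x), (34, k, a), (34, k, x), (34, p, a), (34, p, x), (34, w, a), (34, w, x), (9, k, c), (9, k, n), (9, k, p), (9, k, r), (9, q, c), (9, q, n), (9, q, p), (9, q, r), (9, v, c), (9, v, n), (9, v, p), (9, v, r)}
Apply σ_{F != r}; surviving tuples: {(1, u, k), (1, u, n), (1, u, x), (1, v, k), (1, v, n), (1, v, x), (34, k, a), (34, k, x), (34, p, a), (34, p, x), (34, w, a), (34, w, x), (9, k, c), (9, k, n), (9, k, p), (9, q, c), (9, q, n), (9, q, p), (9, v, c), (9, v, n), (9, v, p)}
Apply σ_{F != c}; surviving tuples: {(1, u, k), (1, u, n), (1, u, x), (1, v, k), (1, v, n), (1, v, x), (34, k, a), (34, k, x), (34, p, a), (34, p, x), (34, w, a), (34, w, x), (9, k, n), (9, k, p), (9, q, n), (9, q, p), (9, v, n), (9, v, p)}
π_{C, F} gives {(1, k), (1, n), (1, x), (34, a), (34, x), (9, n), (9, p)} (11 duplicate(s) eliminated).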